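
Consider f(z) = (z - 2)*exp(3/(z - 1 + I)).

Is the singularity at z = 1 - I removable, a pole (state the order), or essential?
Let u = z - 1 + I. Then
  e^(3/u) = Σ_{k≥0} (3)^k/(k!·u^k) = 1 + 3/u + 9/(2*u^2) + 9/(2*u^3) + ...
which has infinitely many negative powers of u, so exp(3/(z - 1 + I)) has an essential singularity at z = 1 - I.
The extra factor z - 2 is a nonzero polynomial; if the product had at most a pole at z = 1 - I, dividing by that polynomial would leave exp(3/(z - 1 + I)) with at most a pole too — contradiction. (Equivalently, the product's Laurent series still has infinitely many negative powers.)
So the singularity is essential.

Final answer: essential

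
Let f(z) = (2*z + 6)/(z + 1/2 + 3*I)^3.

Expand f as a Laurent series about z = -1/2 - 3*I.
(5 - 6*I)/(z + 1/2 + 3*I)^3 + 2/(z + 1/2 + 3*I)^2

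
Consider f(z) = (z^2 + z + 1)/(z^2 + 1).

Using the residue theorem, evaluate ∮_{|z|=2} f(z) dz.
2*I*pi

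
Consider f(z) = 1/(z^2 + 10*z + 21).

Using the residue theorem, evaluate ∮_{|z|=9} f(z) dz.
By the residue theorem, ∮_C f(z) dz = 2πi · (sum of the residues of f at the poles inside |z| = 9).

The denominator factors as (z + 7)*(z + 3), so the singularities of f are simple poles at z = -7, z = -3.
  |-7|² = 49 < 81 = 9², so this pole is inside the contour.
  |-3|² = 9 < 81 = 9², so this pole is inside the contour.

With P(z) = 1 and Q(z) = z^2 + 10*z + 21, each pole is simple, so Res(f, z₀) = P(z₀)/Q'(z₀) with Q'(z) = 2*z + 10.
  Res(f, -7) = P(-7)/Q'(-7) = (1)/(-4) = -1/4
  Res(f, -3) = P(-3)/Q'(-3) = (1)/(4) = 1/4

Sum of residues inside C: 0
∮_C f(z) dz = 2πi · (0) = 0

Final answer: 0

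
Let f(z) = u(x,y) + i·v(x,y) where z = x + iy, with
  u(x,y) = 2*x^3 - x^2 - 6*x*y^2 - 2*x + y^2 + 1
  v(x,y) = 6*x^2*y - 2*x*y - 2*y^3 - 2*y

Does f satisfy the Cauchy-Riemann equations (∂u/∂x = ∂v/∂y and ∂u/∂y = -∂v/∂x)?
∂u/∂x = 6*x^2 - 2*x - 6*y^2 - 2
∂v/∂y = 6*x^2 - 2*x - 6*y^2 - 2
∂u/∂y = -12*x*y + 2*y
∂v/∂x = 12*x*y - 2*y
∂u/∂x = ∂v/∂y and ∂u/∂y = -∂v/∂x hold identically; f is analytic.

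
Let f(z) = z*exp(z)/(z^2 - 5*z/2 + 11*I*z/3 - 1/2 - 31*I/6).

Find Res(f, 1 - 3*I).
Write f(z) = P(z)/Q(z) with P(z) = z*exp(z) and Q(z) = z^2 - 5*z/2 + 11*I*z/3 - 1/2 - 31*I/6.
The denominator factors as Q(z) = (z - 3/2 + 2*I/3)*(z - 1 + 3*I), so z = 1 - 3*I is a simple zero of Q and P is analytic there; z = 1 - 3*I is therefore a simple pole and
  Res(f, z₀) = P(z₀)/Q'(z₀).

Q'(z) = 2*z - 5/2 + 11*I/3, so Q'(1 - 3*I) = -1/2 - 7*I/3.
P(1 - 3*I) = (1 - 3*I)*exp(1 - 3*I).

Res(f, 1 - 3*I) = ((1 - 3*I)*exp(1 - 3*I))/(-1/2 - 7*I/3) = (234/205 + 138*I/205)*exp(1 - 3*I)

Final answer: (234/205 + 138*I/205)*exp(1 - 3*I)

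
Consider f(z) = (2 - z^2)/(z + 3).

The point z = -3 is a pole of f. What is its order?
Factor the denominator:
  z + 3 = (z + 3)

The numerator P(z) = 2 - z^2 has P(-3) = -7 ≠ 0, so no factor of (z + 3) cancels.
Near z = -3 we can therefore write f(z) = g(z)/(z + 3) with g analytic at -3 and g(-3) ≠ 0 (g is just the numerator).

Hence z = -3 is a pole of order 1.

Final answer: 1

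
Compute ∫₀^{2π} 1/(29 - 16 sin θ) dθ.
2*sqrt(65)*pi/195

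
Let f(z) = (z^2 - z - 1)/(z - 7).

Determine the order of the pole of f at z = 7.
Factor the denominator:
  z - 7 = (z - 7)

The numerator P(z) = z^2 - z - 1 has P(7) = 41 ≠ 0, so no factor of (z - 7) cancels.
Near z = 7 we can therefore write f(z) = g(z)/(z - 7) with g analytic at 7 and g(7) ≠ 0 (g is just the numerator).

Hence z = 7 is a pole of order 1.

Final answer: 1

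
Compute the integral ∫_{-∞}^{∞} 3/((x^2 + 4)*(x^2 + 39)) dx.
Let f(z) = 3/((z^2 + 4)*(z^2 + 39)). The denominator has no real zeros and deg Q - deg P = 4 ≥ 2, so the integral of f over the upper semicircle |z| = R tends to 0 as R → ∞. Closing the contour in the upper half-plane,
  ∫_{-∞}^{∞} f(x) dx = 2πi · Σ Res(f, z_k)  over the poles with Im z_k > 0.

Zeros of the denominator: z^2 + 39 = 0 gives z = ±sqrt(39)*I; z^2 + 4 = 0 gives z = ±2*I.
Upper half-plane: z = 2*I, z = sqrt(39)*I (simple).

Each pole is a simple zero of Q(z) = z^4 + 43*z^2 + 156, so Res(f, z₀) = P(z₀)/Q'(z₀) with P(z) = 3, Q'(z) = 4*z^3 + 86*z:
  Res(f, 2*I) = (3)/(140*I) = -3*I/140
  Res(f, sqrt(39)*I) = (3)/(-70*sqrt(39)*I) = sqrt(39)*I/910

Sum of residues: I*(-39 + 2*sqrt(39))/1820
∫_{-∞}^{∞} f(x) dx = 2πi · (I*(-39 + 2*sqrt(39))/1820) = pi*(39 - 2*sqrt(39))/910

Final answer: pi*(39 - 2*sqrt(39))/910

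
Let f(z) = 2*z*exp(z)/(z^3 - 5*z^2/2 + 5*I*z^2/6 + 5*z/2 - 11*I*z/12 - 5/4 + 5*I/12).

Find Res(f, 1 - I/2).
Write f(z) = P(z)/Q(z) with P(z) = 2*z*exp(z) and Q(z) = z^3 - 5*z^2/2 + 5*I*z^2/6 + 5*z/2 - 11*I*z/12 - 5/4 + 5*I/12.
The denominator factors as Q(z) = (z - 1 + I)*(z - 1 + I/2)*(z - 1/2 - 2*I/3), so z = 1 - I/2 is a simple zero of Q and P is analytic there; z = 1 - I/2 is therefore a simple pole and
  Res(f, z₀) = P(z₀)/Q'(z₀).

Q'(z) = 3*z^2 - 5*z + 5*I*z/3 + 5/2 - 11*I/12, so Q'(1 - I/2) = 7/12 + I/4.
P(1 - I/2) = (2 - I)*exp(1 - I/2).

Res(f, 1 - I/2) = ((2 - I)*exp(1 - I/2))/(7/12 + I/4) = (66/29 - 78*I/29)*exp(1 - I/2)

Final answer: (66/29 - 78*I/29)*exp(1 - I/2)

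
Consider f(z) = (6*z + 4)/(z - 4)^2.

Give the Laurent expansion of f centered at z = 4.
Put w = z - (4), i.e. z = w + 4. The denominator is w^2, so it suffices to rewrite the numerator in powers of w.

P(z) = 6*z + 4
P(w + 4) = 28 + 6*w

Dividing each term by w^2:
  f = 28/w^2 + 6/w

Substituting back w = z - 4:
  f(z) = 28/(z - 4)^2 + 6/(z - 4)

The series is finite because the numerator is a polynomial; the negative powers form the principal part, and the coefficient of 1/(z - 4) gives Res(f, 4) = 6.

Final answer: 28/(z - 4)^2 + 6/(z - 4)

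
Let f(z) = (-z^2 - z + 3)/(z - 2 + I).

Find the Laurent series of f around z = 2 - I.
Put w = z - (2 - I), i.e. z = w + 2 - I. The denominator is w, so it suffices to rewrite the numerator in powers of w.

P(z) = -z^2 - z + 3
P(w + 2 - I) = -2 + 5*I + (-5 + 2*I)*w - w^2

Dividing each term by w:
  f = (-2 + 5*I)/w - 5 + 2*I - w

Substituting back w = z - 2 + I:
  f(z) = (-2 + 5*I)/(z - 2 + I) - 5 + 2*I - (z - 2 + I)

The series is finite because the numerator is a polynomial; the negative powers form the principal part, and the coefficient of 1/(z - 2 + I) gives Res(f, 2 - I) = -2 + 5*I.

Final answer: (-2 + 5*I)/(z - 2 + I) - 5 + 2*I - (z - 2 + I)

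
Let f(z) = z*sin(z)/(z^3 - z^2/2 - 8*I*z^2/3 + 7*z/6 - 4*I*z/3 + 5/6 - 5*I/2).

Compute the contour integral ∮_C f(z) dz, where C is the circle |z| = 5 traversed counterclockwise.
By the residue theorem, ∮_C f(z) dz = 2πi · (sum of the residues of f at the poles inside |z| = 5).

The denominator factors as (z + 1/2 - 2*I/3)*(z + I)*(z - 1 - 3*I), so the singularities of f are simple poles at z = -1/2 + 2*I/3, z = -I, z = 1 + 3*I.
  |-1/2 + 2*I/3|² = 25/36 < 25 = 5², so this pole is inside the contour.
  |-I|² = 1 < 25 = 5², so this pole is inside the contour.
  |1 + 3*I|² = 10 < 25 = 5², so this pole is inside the contour.

With P(z) = z*sin(z) and Q(z) = z^3 - z^2/2 - 8*I*z^2/3 + 7*z/6 - 4*I*z/3 + 5/6 - 5*I/2, each pole is simple, so Res(f, z₀) = P(z₀)/Q'(z₀) with Q'(z) = 3*z^2 - z - 16*I*z/3 + 7/6 - 4*I/3.
  Res(f, -1/2 + 2*I/3) = P(-1/2 + 2*I/3)/Q'(-1/2 + 2*I/3) = ((1/2 - 2*I/3)*sin(1/2 - 2*I/3))/(167/36 - 4*I/3) = (4158/30193 - 3144*I/30193)*sin(1/2 - 2*I/3)
  Res(f, -I) = P(-I)/Q'(-I) = (-sinh(1))/(-43/6 - I/3) = (258/1853 - 12*I/1853)*sinh(1)
  Res(f, 1 + 3*I) = P(1 + 3*I)/Q'(1 + 3*I) = ((1 + 3*I)*sin(1 + 3*I))/(-47/6 + 25*I/3) = (618/4709 - 1146*I/4709)*sin(1 + 3*I)

Sum of residues inside C: (618/4709 - 1146*I/4709)*sin(1 + 3*I) + (4158/30193 - 3144*I/30193)*sin(1/2 - 2*I/3) + (258/1853 - 12*I/1853)*sinh(1)
∮_C f(z) dz = 2πi · ((618/4709 - 1146*I/4709)*sin(1 + 3*I) + (4158/30193 - 3144*I/30193)*sin(1/2 - 2*I/3) + (258/1853 - 12*I/1853)*sinh(1)) = pi*(6288/30193 + 8316*I/30193)*sin(1/2 - 2*I/3) + pi*(24/1853 + 516*I/1853)*sinh(1) + pi*(2292/4709 + 1236*I/4709)*sin(1 + 3*I)

Final answer: pi*(6288/30193 + 8316*I/30193)*sin(1/2 - 2*I/3) + pi*(24/1853 + 516*I/1853)*sinh(1) + pi*(2292/4709 + 1236*I/4709)*sin(1 + 3*I)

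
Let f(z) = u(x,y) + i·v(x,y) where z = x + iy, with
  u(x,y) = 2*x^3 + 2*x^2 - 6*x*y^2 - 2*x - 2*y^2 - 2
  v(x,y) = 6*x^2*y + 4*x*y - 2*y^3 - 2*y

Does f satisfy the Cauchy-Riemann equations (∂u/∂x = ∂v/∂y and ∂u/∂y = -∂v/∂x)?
∂u/∂x = 6*x^2 + 4*x - 6*y^2 - 2
∂v/∂y = 6*x^2 + 4*x - 6*y^2 - 2
∂u/∂y = -12*x*y - 4*y
∂v/∂x = 12*x*y + 4*y
∂u/∂x = ∂v/∂y and ∂u/∂y = -∂v/∂x hold identically; f is analytic.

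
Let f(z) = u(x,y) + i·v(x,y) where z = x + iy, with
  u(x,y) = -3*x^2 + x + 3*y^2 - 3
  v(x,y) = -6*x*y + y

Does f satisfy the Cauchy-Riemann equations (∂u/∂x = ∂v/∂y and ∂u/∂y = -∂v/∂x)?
∂u/∂x = 1 - 6*x
∂v/∂y = 1 - 6*x
∂u/∂y = 6*y
∂v/∂x = -6*y
∂u/∂x = ∂v/∂y and ∂u/∂y = -∂v/∂x hold identically; f is analytic.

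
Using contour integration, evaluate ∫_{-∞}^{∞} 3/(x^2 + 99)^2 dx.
Let f(z) = 3/(z^2 + 99)^2. The denominator has no real zeros and deg Q - deg P = 4 ≥ 2, so the integral of f over the upper semicircle |z| = R tends to 0 as R → ∞. Closing the contour in the upper half-plane,
  ∫_{-∞}^{∞} f(x) dx = 2πi · Σ Res(f, z_k)  over the poles with Im z_k > 0.

Zeros of the denominator: z^2 + 99 = 0 gives z = ±3*sqrt(11)*I.
Upper half-plane: z = 3*sqrt(11)*I (a pole of order 2).

Write f(z) = g(z)/(z - 3*sqrt(11)*I)^2 with g(z) = 3/(z + 3*sqrt(11)*I)^2. For a double pole, Res(f, z₀) = g'(z₀):
  g'(z) = -6/(z + 3*sqrt(11)*I)^3
  Res(f, 3*sqrt(11)*I) = g'(3*sqrt(11)*I) = -sqrt(11)*I/4356

∫_{-∞}^{∞} f(x) dx = 2πi · (-sqrt(11)*I/4356) = sqrt(11)*pi/2178

Final answer: sqrt(11)*pi/2178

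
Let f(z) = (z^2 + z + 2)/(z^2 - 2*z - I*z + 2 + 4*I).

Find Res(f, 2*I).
10/13 + 2*I/13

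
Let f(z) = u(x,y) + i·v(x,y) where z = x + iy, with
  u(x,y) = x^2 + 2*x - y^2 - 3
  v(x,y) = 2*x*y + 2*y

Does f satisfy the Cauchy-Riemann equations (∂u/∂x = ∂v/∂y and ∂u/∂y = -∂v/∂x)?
∂u/∂x = 2*x + 2
∂v/∂y = 2*x + 2
∂u/∂y = -2*y
∂v/∂x = 2*y
∂u/∂x = ∂v/∂y and ∂u/∂y = -∂v/∂x hold identically; f is analytic.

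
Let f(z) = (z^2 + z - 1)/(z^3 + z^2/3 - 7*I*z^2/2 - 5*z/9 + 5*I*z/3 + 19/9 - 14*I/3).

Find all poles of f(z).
The singularities of f are the zeros of the denominator. Factoring,
  z^3 + z^2/3 - 7*I*z^2/2 - 5*z/9 + 5*I*z/3 + 19/9 - 14*I/3 = (z - 1/3 + I)*(z + 1 - 3*I)*(z - 1/3 - 3*I/2)
so the candidates are z = 1/3 - I, z = -1 + 3*I, z = 1/3 + 3*I/2.

Check the numerator P(z) = z^2 + z - 1 at each one:
  P(1/3 - I) = -14/9 - 5*I/3 ≠ 0, so z = 1/3 - I is a (simple) pole.
  P(-1 + 3*I) = -10 - 3*I ≠ 0, so z = -1 + 3*I is a (simple) pole.
  P(1/3 + 3*I/2) = -101/36 + 5*I/2 ≠ 0, so z = 1/3 + 3*I/2 is a (simple) pole.

Poles of f: {-1 + 3*I, 1/3 - I, 1/3 + 3*I/2}

Final answer: {-1 + 3*I, 1/3 - I, 1/3 + 3*I/2}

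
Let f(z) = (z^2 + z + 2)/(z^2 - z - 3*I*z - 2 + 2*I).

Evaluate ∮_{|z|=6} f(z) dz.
pi*(-6 + 4*I)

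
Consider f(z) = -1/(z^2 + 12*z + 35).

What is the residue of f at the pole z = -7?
Write f(z) = P(z)/Q(z) with P(z) = -1 and Q(z) = z^2 + 12*z + 35.
The denominator factors as Q(z) = (z + 5)*(z + 7), so z = -7 is a simple zero of Q and P is analytic there; z = -7 is therefore a simple pole and
  Res(f, z₀) = P(z₀)/Q'(z₀).

Q'(z) = 2*z + 12, so Q'(-7) = -2.
P(-7) = -1.

Res(f, -7) = (-1)/(-2) = 1/2

Final answer: 1/2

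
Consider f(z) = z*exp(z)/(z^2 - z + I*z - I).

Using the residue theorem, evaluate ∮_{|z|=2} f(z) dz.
By the residue theorem, ∮_C f(z) dz = 2πi · (sum of the residues of f at the poles inside |z| = 2).

The denominator factors as (z + I)*(z - 1), so the singularities of f are simple poles at z = -I, z = 1.
  |-I|² = 1 < 4 = 2², so this pole is inside the contour.
  |1|² = 1 < 4 = 2², so this pole is inside the contour.

With P(z) = z*exp(z) and Q(z) = z^2 - z + I*z - I, each pole is simple, so Res(f, z₀) = P(z₀)/Q'(z₀) with Q'(z) = 2*z - 1 + I.
  Res(f, -I) = P(-I)/Q'(-I) = (-I*exp(-I))/(-1 - I) = (1/2 + I/2)*exp(-I)
  Res(f, 1) = P(1)/Q'(1) = (exp(1))/(1 + I) = exp(1)*(1/2 - I/2)

Sum of residues inside C: exp(1)*(1/2 - I/2) + (1/2 + I/2)*exp(-I)
∮_C f(z) dz = 2πi · (exp(1)*(1/2 - I/2) + (1/2 + I/2)*exp(-I)) = pi*(-1 + I)*exp(-I) + exp(1)*pi*(1 + I)

Final answer: pi*(-1 + I)*exp(-I) + exp(1)*pi*(1 + I)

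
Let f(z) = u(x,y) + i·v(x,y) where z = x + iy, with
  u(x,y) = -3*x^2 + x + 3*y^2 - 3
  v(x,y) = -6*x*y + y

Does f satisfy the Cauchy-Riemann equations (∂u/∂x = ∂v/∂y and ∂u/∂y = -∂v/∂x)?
∂u/∂x = 1 - 6*x
∂v/∂y = 1 - 6*x
∂u/∂y = 6*y
∂v/∂x = -6*y
∂u/∂x = ∂v/∂y and ∂u/∂y = -∂v/∂x hold identically; f is analytic.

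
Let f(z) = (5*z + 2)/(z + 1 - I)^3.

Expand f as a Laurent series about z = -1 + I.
(-3 + 5*I)/(z + 1 - I)^3 + 5/(z + 1 - I)^2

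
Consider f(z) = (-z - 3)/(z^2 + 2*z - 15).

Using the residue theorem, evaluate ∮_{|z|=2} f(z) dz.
By the residue theorem, ∮_C f(z) dz = 2πi · (sum of the residues of f at the poles inside |z| = 2).

The denominator factors as (z + 5)*(z - 3), so the singularities of f are simple poles at z = -5, z = 3.
  |-5|² = 25 > 4 = 2², so this pole is outside the contour.
  |3|² = 9 > 4 = 2², so this pole is outside the contour.

No pole lies inside the contour, so f is analytic on and inside C and the integral is 0 (Cauchy's theorem).

Final answer: 0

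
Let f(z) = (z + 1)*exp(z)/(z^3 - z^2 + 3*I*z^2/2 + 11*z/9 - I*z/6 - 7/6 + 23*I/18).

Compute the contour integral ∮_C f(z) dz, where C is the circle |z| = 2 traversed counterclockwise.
pi*(1296/481 + 228*I/481)*exp(1/3 - I) + pi*(1692/8917 - 4500*I/8917)*exp(I) + pi*(-9036/3133 + 96*I/3133)*exp(2/3 - 3*I/2)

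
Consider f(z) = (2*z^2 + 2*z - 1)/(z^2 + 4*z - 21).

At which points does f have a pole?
The singularities of f are the zeros of the denominator. Factoring,
  z^2 + 4*z - 21 = (z + 7)*(z - 3)
so the candidates are z = -7, z = 3.

Check the numerator P(z) = 2*z^2 + 2*z - 1 at each one:
  P(-7) = 83 ≠ 0, so z = -7 is a (simple) pole.
  P(3) = 23 ≠ 0, so z = 3 is a (simple) pole.

Poles of f: {-7, 3}

Final answer: {-7, 3}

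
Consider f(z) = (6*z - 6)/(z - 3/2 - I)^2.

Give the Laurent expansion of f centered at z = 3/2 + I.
Put w = z - (3/2 + I), i.e. z = w + 3/2 + I. The denominator is w^2, so it suffices to rewrite the numerator in powers of w.

P(z) = 6*z - 6
P(w + 3/2 + I) = 3 + 6*I + 6*w

Dividing each term by w^2:
  f = (3 + 6*I)/w^2 + 6/w

Substituting back w = z - 3/2 - I:
  f(z) = (3 + 6*I)/(z - 3/2 - I)^2 + 6/(z - 3/2 - I)

The series is finite because the numerator is a polynomial; the negative powers form the principal part, and the coefficient of 1/(z - 3/2 - I) gives Res(f, 3/2 + I) = 6.

Final answer: (3 + 6*I)/(z - 3/2 - I)^2 + 6/(z - 3/2 - I)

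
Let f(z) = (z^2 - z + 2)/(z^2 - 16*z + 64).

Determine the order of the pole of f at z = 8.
Factor the denominator:
  z^2 - 16*z + 64 = (z - 8)^2

The numerator P(z) = z^2 - z + 2 has P(8) = 58 ≠ 0, so no factor of (z - 8) cancels.
Near z = 8 we can therefore write f(z) = g(z)/(z - 8)^2 with g analytic at 8 and g(8) ≠ 0 (g is just the numerator).

Hence z = 8 is a pole of order 2.

Final answer: 2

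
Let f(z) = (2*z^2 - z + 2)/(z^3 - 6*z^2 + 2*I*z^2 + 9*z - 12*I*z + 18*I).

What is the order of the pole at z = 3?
Factor the denominator:
  z^3 - 6*z^2 + 2*I*z^2 + 9*z - 12*I*z + 18*I = (z - 3)^2*(z + 2*I)

The numerator P(z) = 2*z^2 - z + 2 has P(3) = 17 ≠ 0, so no factor of (z - 3) cancels.
Near z = 3 we can therefore write f(z) = g(z)/(z - 3)^2 with g analytic at 3 and g(3) ≠ 0 (g is the numerator divided by the remaining denominator factors).

Hence z = 3 is a pole of order 2.

Final answer: 2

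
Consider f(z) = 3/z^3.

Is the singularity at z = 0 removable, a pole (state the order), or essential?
pole of order 3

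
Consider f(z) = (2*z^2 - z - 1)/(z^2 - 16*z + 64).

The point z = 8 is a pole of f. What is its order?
Factor the denominator:
  z^2 - 16*z + 64 = (z - 8)^2

The numerator P(z) = 2*z^2 - z - 1 has P(8) = 119 ≠ 0, so no factor of (z - 8) cancels.
Near z = 8 we can therefore write f(z) = g(z)/(z - 8)^2 with g analytic at 8 and g(8) ≠ 0 (g is just the numerator).

Hence z = 8 is a pole of order 2.

Final answer: 2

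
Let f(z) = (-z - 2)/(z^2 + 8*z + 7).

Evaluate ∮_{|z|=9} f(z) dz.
By the residue theorem, ∮_C f(z) dz = 2πi · (sum of the residues of f at the poles inside |z| = 9).

The denominator factors as (z + 7)*(z + 1), so the singularities of f are simple poles at z = -7, z = -1.
  |-7|² = 49 < 81 = 9², so this pole is inside the contour.
  |-1|² = 1 < 81 = 9², so this pole is inside the contour.

With P(z) = -z - 2 and Q(z) = z^2 + 8*z + 7, each pole is simple, so Res(f, z₀) = P(z₀)/Q'(z₀) with Q'(z) = 2*z + 8.
  Res(f, -7) = P(-7)/Q'(-7) = (5)/(-6) = -5/6
  Res(f, -1) = P(-1)/Q'(-1) = (-1)/(6) = -1/6

Sum of residues inside C: -1
∮_C f(z) dz = 2πi · (-1) = -2*I*pi

Final answer: -2*I*pi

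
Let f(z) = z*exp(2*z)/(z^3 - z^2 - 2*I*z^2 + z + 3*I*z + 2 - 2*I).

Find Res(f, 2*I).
Write f(z) = P(z)/Q(z) with P(z) = z*exp(2*z) and Q(z) = z^3 - z^2 - 2*I*z^2 + z + 3*I*z + 2 - 2*I.
The denominator factors as Q(z) = (z - 1 + I)*(z - I)*(z - 2*I), so z = 2*I is a simple zero of Q and P is analytic there; z = 2*I is therefore a simple pole and
  Res(f, z₀) = P(z₀)/Q'(z₀).

Q'(z) = 3*z^2 - 2*z - 4*I*z + 1 + 3*I, so Q'(2*I) = -3 - I.
P(2*I) = 2*I*exp(4*I).

Res(f, 2*I) = (2*I*exp(4*I))/(-3 - I) = (-1/5 - 3*I/5)*exp(4*I)

Final answer: (-1/5 - 3*I/5)*exp(4*I)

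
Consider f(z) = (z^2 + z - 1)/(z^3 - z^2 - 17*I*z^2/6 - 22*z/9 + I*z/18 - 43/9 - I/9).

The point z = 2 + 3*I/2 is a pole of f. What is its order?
Factor the denominator:
  z^3 - z^2 - 17*I*z^2/6 - 22*z/9 + I*z/18 - 43/9 - I/9 = (z - 2 - 3*I/2)*(z + 1/3 - 2*I)*(z + 2/3 + 2*I/3)

The numerator P(z) = z^2 + z - 1 has P(2 + 3*I/2) = 11/4 + 15*I/2 ≠ 0, so no factor of (z - 2 - 3*I/2) cancels.
Near z = 2 + 3*I/2 we can therefore write f(z) = g(z)/(z - 2 - 3*I/2) with g analytic at 2 + 3*I/2 and g(2 + 3*I/2) ≠ 0 (g is the numerator divided by the remaining denominator factors).

Hence z = 2 + 3*I/2 is a pole of order 1.

Final answer: 1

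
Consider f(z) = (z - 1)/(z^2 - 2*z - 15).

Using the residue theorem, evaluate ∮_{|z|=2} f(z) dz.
0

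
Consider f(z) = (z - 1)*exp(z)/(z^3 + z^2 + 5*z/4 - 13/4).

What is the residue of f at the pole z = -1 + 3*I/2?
Write f(z) = P(z)/Q(z) with P(z) = (z - 1)*exp(z) and Q(z) = z^3 + z^2 + 5*z/4 - 13/4.
The denominator factors as Q(z) = (z + 1 + 3*I/2)*(z - 1)*(z + 1 - 3*I/2), so z = -1 + 3*I/2 is a simple zero of Q and P is analytic there; z = -1 + 3*I/2 is therefore a simple pole and
  Res(f, z₀) = P(z₀)/Q'(z₀).

Q'(z) = 3*z^2 + 2*z + 5/4, so Q'(-1 + 3*I/2) = -9/2 - 6*I.
P(-1 + 3*I/2) = (-2 + 3*I/2)*exp(-1 + 3*I/2).

Res(f, -1 + 3*I/2) = ((-2 + 3*I/2)*exp(-1 + 3*I/2))/(-9/2 - 6*I) = -I*exp(-1 + 3*I/2)/3

Final answer: -I*exp(-1 + 3*I/2)/3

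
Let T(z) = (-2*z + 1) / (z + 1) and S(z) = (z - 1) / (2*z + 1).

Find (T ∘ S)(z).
(T ∘ S)(z) = T(S(z)) = ((-2)*S(z) + (1))/((1)*S(z) + (1)). Multiply numerator and denominator by 2*z + 1:
  numerator:   (-2)*(z - 1) + (1)*(2*z + 1) = 3
  denominator: (1)*(z - 1) + (1)*(2*z + 1) = 3*z
(T ∘ S)(z) = 3/(3*z) = 1/(z)

Final answer: 1/(z)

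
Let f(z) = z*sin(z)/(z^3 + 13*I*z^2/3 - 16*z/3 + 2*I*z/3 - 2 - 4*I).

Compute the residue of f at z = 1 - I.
-3*I*sin(1 - I)/10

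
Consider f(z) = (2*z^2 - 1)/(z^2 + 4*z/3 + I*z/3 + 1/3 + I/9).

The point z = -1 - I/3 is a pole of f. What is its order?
Factor the denominator:
  z^2 + 4*z/3 + I*z/3 + 1/3 + I/9 = (z + 1 + I/3)*(z + 1/3)

The numerator P(z) = 2*z^2 - 1 has P(-1 - I/3) = 7/9 + 4*I/3 ≠ 0, so no factor of (z + 1 + I/3) cancels.
Near z = -1 - I/3 we can therefore write f(z) = g(z)/(z + 1 + I/3) with g analytic at -1 - I/3 and g(-1 - I/3) ≠ 0 (g is the numerator divided by the remaining denominator factors).

Hence z = -1 - I/3 is a pole of order 1.

Final answer: 1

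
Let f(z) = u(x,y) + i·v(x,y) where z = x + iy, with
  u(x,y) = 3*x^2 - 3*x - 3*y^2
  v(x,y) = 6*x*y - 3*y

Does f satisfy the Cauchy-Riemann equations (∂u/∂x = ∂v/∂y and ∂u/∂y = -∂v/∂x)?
∂u/∂x = 6*x - 3
∂v/∂y = 6*x - 3
∂u/∂y = -6*y
∂v/∂x = 6*y
∂u/∂x = ∂v/∂y and ∂u/∂y = -∂v/∂x hold identically; f is analytic.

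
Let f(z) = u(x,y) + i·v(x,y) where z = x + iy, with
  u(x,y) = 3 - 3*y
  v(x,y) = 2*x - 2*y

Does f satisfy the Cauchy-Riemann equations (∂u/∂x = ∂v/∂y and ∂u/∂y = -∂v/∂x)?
∂u/∂x = 0
∂v/∂y = -2
∂u/∂y = -3
∂v/∂x = 2
∂u/∂x ≠ ∂v/∂y and ∂u/∂y ≠ -∂v/∂x; the Cauchy-Riemann equations are not satisfied, so f is not analytic.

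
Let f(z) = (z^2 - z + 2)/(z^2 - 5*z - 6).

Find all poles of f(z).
The singularities of f are the zeros of the denominator. Factoring,
  z^2 - 5*z - 6 = (z + 1)*(z - 6)
so the candidates are z = -1, z = 6.

Check the numerator P(z) = z^2 - z + 2 at each one:
  P(-1) = 4 ≠ 0, so z = -1 is a (simple) pole.
  P(6) = 32 ≠ 0, so z = 6 is a (simple) pole.

Poles of f: {-1, 6}

Final answer: {-1, 6}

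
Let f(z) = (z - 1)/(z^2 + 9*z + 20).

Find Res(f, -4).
Write f(z) = P(z)/Q(z) with P(z) = z - 1 and Q(z) = z^2 + 9*z + 20.
The denominator factors as Q(z) = (z + 4)*(z + 5), so z = -4 is a simple zero of Q and P is analytic there; z = -4 is therefore a simple pole and
  Res(f, z₀) = P(z₀)/Q'(z₀).

Q'(z) = 2*z + 9, so Q'(-4) = 1.
P(-4) = -5.

Res(f, -4) = (-5)/(1) = -5

Final answer: -5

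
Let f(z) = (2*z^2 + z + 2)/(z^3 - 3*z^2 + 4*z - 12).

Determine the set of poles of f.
{-2*I, 2*I, 3}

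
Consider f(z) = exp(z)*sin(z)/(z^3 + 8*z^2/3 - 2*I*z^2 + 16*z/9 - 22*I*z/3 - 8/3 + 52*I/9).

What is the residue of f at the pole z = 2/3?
Write f(z) = P(z)/Q(z) with P(z) = exp(z)*sin(z) and Q(z) = z^3 + 8*z^2/3 - 2*I*z^2 + 16*z/9 - 22*I*z/3 - 8/3 + 52*I/9.
The denominator factors as Q(z) = (z + 1/3 - 3*I)*(z - 2/3)*(z + 3 + I), so z = 2/3 is a simple zero of Q and P is analytic there; z = 2/3 is therefore a simple pole and
  Res(f, z₀) = P(z₀)/Q'(z₀).

Q'(z) = 3*z^2 + 16*z/3 - 4*I*z + 16/9 - 22*I/3, so Q'(2/3) = 20/3 - 10*I.
P(2/3) = exp(2/3)*sin(2/3).

Res(f, 2/3) = (exp(2/3)*sin(2/3))/(20/3 - 10*I) = (3/65 + 9*I/130)*exp(2/3)*sin(2/3)

Final answer: (3/65 + 9*I/130)*exp(2/3)*sin(2/3)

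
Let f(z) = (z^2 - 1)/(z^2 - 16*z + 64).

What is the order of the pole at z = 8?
Factor the denominator:
  z^2 - 16*z + 64 = (z - 8)^2

The numerator P(z) = z^2 - 1 has P(8) = 63 ≠ 0, so no factor of (z - 8) cancels.
Near z = 8 we can therefore write f(z) = g(z)/(z - 8)^2 with g analytic at 8 and g(8) ≠ 0 (g is just the numerator).

Hence z = 8 is a pole of order 2.

Final answer: 2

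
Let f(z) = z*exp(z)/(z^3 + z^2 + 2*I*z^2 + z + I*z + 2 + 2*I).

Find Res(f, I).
Write f(z) = P(z)/Q(z) with P(z) = z*exp(z) and Q(z) = z^3 + z^2 + 2*I*z^2 + z + I*z + 2 + 2*I.
The denominator factors as Q(z) = (z + 1 + I)*(z - I)*(z + 2*I), so z = I is a simple zero of Q and P is analytic there; z = I is therefore a simple pole and
  Res(f, z₀) = P(z₀)/Q'(z₀).

Q'(z) = 3*z^2 + 2*z + 4*I*z + 1 + I, so Q'(I) = -6 + 3*I.
P(I) = I*exp(I).

Res(f, I) = (I*exp(I))/(-6 + 3*I) = (1/15 - 2*I/15)*exp(I)

Final answer: (1/15 - 2*I/15)*exp(I)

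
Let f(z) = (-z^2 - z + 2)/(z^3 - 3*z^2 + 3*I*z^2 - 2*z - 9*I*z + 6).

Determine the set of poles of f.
{-2*I, -I, 3}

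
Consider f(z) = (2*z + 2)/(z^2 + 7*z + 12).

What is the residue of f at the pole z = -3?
Write f(z) = P(z)/Q(z) with P(z) = 2*z + 2 and Q(z) = z^2 + 7*z + 12.
The denominator factors as Q(z) = (z + 4)*(z + 3), so z = -3 is a simple zero of Q and P is analytic there; z = -3 is therefore a simple pole and
  Res(f, z₀) = P(z₀)/Q'(z₀).

Q'(z) = 2*z + 7, so Q'(-3) = 1.
P(-3) = -4.

Res(f, -3) = (-4)/(1) = -4

Final answer: -4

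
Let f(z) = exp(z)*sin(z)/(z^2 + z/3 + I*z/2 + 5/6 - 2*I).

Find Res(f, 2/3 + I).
Write f(z) = P(z)/Q(z) with P(z) = exp(z)*sin(z) and Q(z) = z^2 + z/3 + I*z/2 + 5/6 - 2*I.
The denominator factors as Q(z) = (z - 2/3 - I)*(z + 1 + 3*I/2), so z = 2/3 + I is a simple zero of Q and P is analytic there; z = 2/3 + I is therefore a simple pole and
  Res(f, z₀) = P(z₀)/Q'(z₀).

Q'(z) = 2*z + 1/3 + I/2, so Q'(2/3 + I) = 5/3 + 5*I/2.
P(2/3 + I) = exp(2/3 + I)*sin(2/3 + I).

Res(f, 2/3 + I) = (exp(2/3 + I)*sin(2/3 + I))/(5/3 + 5*I/2) = (12/65 - 18*I/65)*exp(2/3 + I)*sin(2/3 + I)

Final answer: (12/65 - 18*I/65)*exp(2/3 + I)*sin(2/3 + I)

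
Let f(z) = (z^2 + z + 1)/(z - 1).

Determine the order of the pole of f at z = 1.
Factor the denominator:
  z - 1 = (z - 1)

The numerator P(z) = z^2 + z + 1 has P(1) = 3 ≠ 0, so no factor of (z - 1) cancels.
Near z = 1 we can therefore write f(z) = g(z)/(z - 1) with g analytic at 1 and g(1) ≠ 0 (g is just the numerator).

Hence z = 1 is a pole of order 1.

Final answer: 1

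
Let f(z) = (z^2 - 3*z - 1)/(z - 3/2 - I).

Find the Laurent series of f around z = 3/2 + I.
Put w = z - (3/2 + I), i.e. z = w + 3/2 + I. The denominator is w, so it suffices to rewrite the numerator in powers of w.

P(z) = z^2 - 3*z - 1
P(w + 3/2 + I) = -17/4 + 2*I*w + w^2

Dividing each term by w:
  f = -17/(4*w) + 2*I + w

Substituting back w = z - 3/2 - I:
  f(z) = -17/(4*(z - 3/2 - I)) + 2*I + (z - 3/2 - I)

The series is finite because the numerator is a polynomial; the negative powers form the principal part, and the coefficient of 1/(z - 3/2 - I) gives Res(f, 3/2 + I) = -17/4.

Final answer: -17/(4*(z - 3/2 - I)) + 2*I + (z - 3/2 - I)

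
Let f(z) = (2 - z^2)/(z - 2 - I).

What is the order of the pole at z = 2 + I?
1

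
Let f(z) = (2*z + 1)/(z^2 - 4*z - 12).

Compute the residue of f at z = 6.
13/8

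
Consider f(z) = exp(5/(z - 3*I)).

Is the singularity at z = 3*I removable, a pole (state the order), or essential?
Let u = z - 3*I. Then
  e^(5/u) = Σ_{k≥0} (5)^k/(k!·u^k) = 1 + 5/u + 25/(2*u^2) + 125/(6*u^3) + ...
which has infinitely many negative powers of u, so exp(5/(z - 3*I)) has an essential singularity at z = 3*I.
So the singularity is essential.

Final answer: essential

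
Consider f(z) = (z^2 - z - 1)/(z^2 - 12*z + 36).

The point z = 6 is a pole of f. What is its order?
Factor the denominator:
  z^2 - 12*z + 36 = (z - 6)^2

The numerator P(z) = z^2 - z - 1 has P(6) = 29 ≠ 0, so no factor of (z - 6) cancels.
Near z = 6 we can therefore write f(z) = g(z)/(z - 6)^2 with g analytic at 6 and g(6) ≠ 0 (g is just the numerator).

Hence z = 6 is a pole of order 2.

Final answer: 2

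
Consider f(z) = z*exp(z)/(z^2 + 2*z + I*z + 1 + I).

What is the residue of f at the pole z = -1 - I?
(1 - I)*exp(-1 - I)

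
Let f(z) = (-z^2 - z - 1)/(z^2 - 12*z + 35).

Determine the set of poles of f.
The singularities of f are the zeros of the denominator. Factoring,
  z^2 - 12*z + 35 = (z - 7)*(z - 5)
so the candidates are z = 7, z = 5.

Check the numerator P(z) = -z^2 - z - 1 at each one:
  P(7) = -57 ≠ 0, so z = 7 is a (simple) pole.
  P(5) = -31 ≠ 0, so z = 5 is a (simple) pole.

Poles of f: {5, 7}

Final answer: {5, 7}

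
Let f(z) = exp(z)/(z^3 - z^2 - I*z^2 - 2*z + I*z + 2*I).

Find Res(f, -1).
Write f(z) = P(z)/Q(z) with P(z) = exp(z) and Q(z) = z^3 - z^2 - I*z^2 - 2*z + I*z + 2*I.
The denominator factors as Q(z) = (z - I)*(z + 1)*(z - 2), so z = -1 is a simple zero of Q and P is analytic there; z = -1 is therefore a simple pole and
  Res(f, z₀) = P(z₀)/Q'(z₀).

Q'(z) = 3*z^2 - 2*z - 2*I*z - 2 + I, so Q'(-1) = 3 + 3*I.
P(-1) = exp(-1).

Res(f, -1) = (exp(-1))/(3 + 3*I) = (1/6 - I/6)*exp(-1)

Final answer: (1/6 - I/6)*exp(-1)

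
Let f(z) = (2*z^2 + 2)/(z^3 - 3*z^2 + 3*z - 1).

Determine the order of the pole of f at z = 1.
3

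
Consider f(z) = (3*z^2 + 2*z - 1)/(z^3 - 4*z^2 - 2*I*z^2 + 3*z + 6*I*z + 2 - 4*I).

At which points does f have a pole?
The singularities of f are the zeros of the denominator. Factoring,
  z^3 - 4*z^2 - 2*I*z^2 + 3*z + 6*I*z + 2 - 4*I = (z - 2)*(z - 2 - I)*(z - I)
so the candidates are z = 2, z = 2 + I, z = I.

Check the numerator P(z) = 3*z^2 + 2*z - 1 at each one:
  P(2) = 15 ≠ 0, so z = 2 is a (simple) pole.
  P(2 + I) = 12 + 14*I ≠ 0, so z = 2 + I is a (simple) pole.
  P(I) = -4 + 2*I ≠ 0, so z = I is a (simple) pole.

Poles of f: {I, 2, 2 + I}

Final answer: {I, 2, 2 + I}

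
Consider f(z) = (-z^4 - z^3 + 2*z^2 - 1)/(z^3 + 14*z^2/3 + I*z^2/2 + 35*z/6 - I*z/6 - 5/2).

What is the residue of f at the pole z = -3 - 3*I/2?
-389073/55796 - 73455*I/13949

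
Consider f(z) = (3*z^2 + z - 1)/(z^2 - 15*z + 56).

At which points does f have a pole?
The singularities of f are the zeros of the denominator. Factoring,
  z^2 - 15*z + 56 = (z - 8)*(z - 7)
so the candidates are z = 8, z = 7.

Check the numerator P(z) = 3*z^2 + z - 1 at each one:
  P(8) = 199 ≠ 0, so z = 8 is a (simple) pole.
  P(7) = 153 ≠ 0, so z = 7 is a (simple) pole.

Poles of f: {7, 8}

Final answer: {7, 8}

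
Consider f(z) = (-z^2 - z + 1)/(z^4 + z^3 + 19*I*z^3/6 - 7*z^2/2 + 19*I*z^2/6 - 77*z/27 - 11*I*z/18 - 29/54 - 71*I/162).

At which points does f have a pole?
The singularities of f are the zeros of the denominator. Factoring,
  z^4 + z^3 + 19*I*z^3/6 - 7*z^2/2 + 19*I*z^2/6 - 77*z/27 - 11*I*z/18 - 29/54 - 71*I/162 = (z + 1/3)*(z + 1 + 2*I/3)*(z + 1/3 + I)*(z - 2/3 + 3*I/2)
so the candidates are z = -1/3, z = -1 - 2*I/3, z = -1/3 - I, z = 2/3 - 3*I/2.

Check the numerator P(z) = -z^2 - z + 1 at each one:
  P(-1/3) = 11/9 ≠ 0, so z = -1/3 is a (simple) pole.
  P(-1 - 2*I/3) = 13/9 - 2*I/3 ≠ 0, so z = -1 - 2*I/3 is a (simple) pole.
  P(-1/3 - I) = 20/9 + I/3 ≠ 0, so z = -1/3 - I is a (simple) pole.
  P(2/3 - 3*I/2) = 77/36 + 7*I/2 ≠ 0, so z = 2/3 - 3*I/2 is a (simple) pole.

Poles of f: {-1 - 2*I/3, -1/3 - I, -1/3, 2/3 - 3*I/2}

Final answer: {-1 - 2*I/3, -1/3 - I, -1/3, 2/3 - 3*I/2}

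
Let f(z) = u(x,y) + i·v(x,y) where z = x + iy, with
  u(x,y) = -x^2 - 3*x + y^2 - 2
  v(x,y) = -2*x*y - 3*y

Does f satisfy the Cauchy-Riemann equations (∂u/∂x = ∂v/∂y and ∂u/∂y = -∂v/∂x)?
∂u/∂x = -2*x - 3
∂v/∂y = -2*x - 3
∂u/∂y = 2*y
∂v/∂x = -2*y
∂u/∂x = ∂v/∂y and ∂u/∂y = -∂v/∂x hold identically; f is analytic.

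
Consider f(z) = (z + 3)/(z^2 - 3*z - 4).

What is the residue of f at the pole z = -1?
Write f(z) = P(z)/Q(z) with P(z) = z + 3 and Q(z) = z^2 - 3*z - 4.
The denominator factors as Q(z) = (z - 4)*(z + 1), so z = -1 is a simple zero of Q and P is analytic there; z = -1 is therefore a simple pole and
  Res(f, z₀) = P(z₀)/Q'(z₀).

Q'(z) = 2*z - 3, so Q'(-1) = -5.
P(-1) = 2.

Res(f, -1) = (2)/(-5) = -2/5

Final answer: -2/5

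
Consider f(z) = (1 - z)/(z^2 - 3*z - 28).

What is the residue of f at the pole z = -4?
Write f(z) = P(z)/Q(z) with P(z) = 1 - z and Q(z) = z^2 - 3*z - 28.
The denominator factors as Q(z) = (z + 4)*(z - 7), so z = -4 is a simple zero of Q and P is analytic there; z = -4 is therefore a simple pole and
  Res(f, z₀) = P(z₀)/Q'(z₀).

Q'(z) = 2*z - 3, so Q'(-4) = -11.
P(-4) = 5.

Res(f, -4) = (5)/(-11) = -5/11

Final answer: -5/11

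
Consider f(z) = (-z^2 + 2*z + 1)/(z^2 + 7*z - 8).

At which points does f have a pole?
The singularities of f are the zeros of the denominator. Factoring,
  z^2 + 7*z - 8 = (z - 1)*(z + 8)
so the candidates are z = 1, z = -8.

Check the numerator P(z) = -z^2 + 2*z + 1 at each one:
  P(1) = 2 ≠ 0, so z = 1 is a (simple) pole.
  P(-8) = -79 ≠ 0, so z = -8 is a (simple) pole.

Poles of f: {-8, 1}

Final answer: {-8, 1}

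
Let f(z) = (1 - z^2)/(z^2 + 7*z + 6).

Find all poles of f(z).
The singularities of f are the zeros of the denominator. Factoring,
  z^2 + 7*z + 6 = (z + 1)*(z + 6)
so the candidates are z = -1, z = -6.

Check the numerator P(z) = 1 - z^2 at each one:
  P(-1) = 0, so the factor (z + 1) cancels and z = -1 is only a removable singularity, not a pole.
  P(-6) = -35 ≠ 0, so z = -6 is a (simple) pole.

Poles of f: {-6}

Final answer: {-6}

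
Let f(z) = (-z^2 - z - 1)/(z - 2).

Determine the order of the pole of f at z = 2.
1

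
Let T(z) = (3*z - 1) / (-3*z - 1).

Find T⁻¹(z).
Set w = T(z) = (3*z - 1) / (-3*z - 1) and solve for z:
  w*(-3*z - 1) = 3*z - 1
  -w + z*(-3*w - 3) + 1 = 0
  z*(-3*w - 3) = w - 1
  z = (1 - w)/(3*w + 3)
Renaming the variable, T⁻¹(z) = (-z + 1)/(3*z + 3).
(Check: ad - bc = -6 ≠ 0, so T is invertible.)

Final answer: (-z + 1)/(3*z + 3)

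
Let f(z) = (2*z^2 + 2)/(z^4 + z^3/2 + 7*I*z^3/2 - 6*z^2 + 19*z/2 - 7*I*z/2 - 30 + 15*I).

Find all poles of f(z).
{-3 - I, -3*I, 1/2 + 3*I/2, 2 - I}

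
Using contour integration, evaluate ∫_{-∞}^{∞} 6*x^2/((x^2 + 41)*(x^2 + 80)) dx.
Let f(z) = 6*z^2/((z^2 + 41)*(z^2 + 80)). The denominator has no real zeros and deg Q - deg P = 2 ≥ 2, so the integral of f over the upper semicircle |z| = R tends to 0 as R → ∞. Closing the contour in the upper half-plane,
  ∫_{-∞}^{∞} f(x) dx = 2πi · Σ Res(f, z_k)  over the poles with Im z_k > 0.

Zeros of the denominator: z^2 + 80 = 0 gives z = ±4*sqrt(5)*I; z^2 + 41 = 0 gives z = ±sqrt(41)*I.
Upper half-plane: z = sqrt(41)*I, z = 4*sqrt(5)*I (simple).

Each pole is a simple zero of Q(z) = z^4 + 121*z^2 + 3280, so Res(f, z₀) = P(z₀)/Q'(z₀) with P(z) = 6*z^2, Q'(z) = 4*z^3 + 242*z:
  Res(f, sqrt(41)*I) = (-246)/(78*sqrt(41)*I) = sqrt(41)*I/13
  Res(f, 4*sqrt(5)*I) = (-480)/(-312*sqrt(5)*I) = -4*sqrt(5)*I/13

Sum of residues: I*(-4*sqrt(5) + sqrt(41))/13
∫_{-∞}^{∞} f(x) dx = 2πi · (I*(-4*sqrt(5) + sqrt(41))/13) = 2*pi*(-sqrt(41) + 4*sqrt(5))/13

Final answer: 2*pi*(-sqrt(41) + 4*sqrt(5))/13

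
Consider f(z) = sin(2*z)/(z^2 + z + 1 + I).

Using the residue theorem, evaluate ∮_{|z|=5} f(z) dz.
By the residue theorem, ∮_C f(z) dz = 2πi · (sum of the residues of f at the poles inside |z| = 5).

The denominator factors as (z + 1 - I)*(z + I), so the singularities of f are simple poles at z = -1 + I, z = -I.
  |-1 + I|² = 2 < 25 = 5², so this pole is inside the contour.
  |-I|² = 1 < 25 = 5², so this pole is inside the contour.

With P(z) = sin(2*z) and Q(z) = z^2 + z + 1 + I, each pole is simple, so Res(f, z₀) = P(z₀)/Q'(z₀) with Q'(z) = 2*z + 1.
  Res(f, -1 + I) = P(-1 + I)/Q'(-1 + I) = (-sin(2 - 2*I))/(-1 + 2*I) = (1/5 + 2*I/5)*sin(2 - 2*I)
  Res(f, -I) = P(-I)/Q'(-I) = (-I*sinh(2))/(1 - 2*I) = (2/5 - I/5)*sinh(2)

Sum of residues inside C: (2/5 - I/5)*sinh(2) + (1/5 + 2*I/5)*sin(2 - 2*I)
∮_C f(z) dz = 2πi · ((2/5 - I/5)*sinh(2) + (1/5 + 2*I/5)*sin(2 - 2*I)) = pi*(-4/5 + 2*I/5)*sin(2 - 2*I) + pi*(2/5 + 4*I/5)*sinh(2)

Final answer: pi*(-4/5 + 2*I/5)*sin(2 - 2*I) + pi*(2/5 + 4*I/5)*sinh(2)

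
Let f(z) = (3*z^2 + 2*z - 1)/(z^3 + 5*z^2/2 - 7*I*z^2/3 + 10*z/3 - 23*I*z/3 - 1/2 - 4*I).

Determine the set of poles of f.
The singularities of f are the zeros of the denominator. Factoring,
  z^3 + 5*z^2/2 - 7*I*z^2/3 + 10*z/3 - 23*I*z/3 - 1/2 - 4*I = (z - 3*I)*(z + 1/2 - I/3)*(z + 2 + I)
so the candidates are z = 3*I, z = -1/2 + I/3, z = -2 - I.

Check the numerator P(z) = 3*z^2 + 2*z - 1 at each one:
  P(3*I) = -28 + 6*I ≠ 0, so z = 3*I is a (simple) pole.
  P(-1/2 + I/3) = -19/12 - I/3 ≠ 0, so z = -1/2 + I/3 is a (simple) pole.
  P(-2 - I) = 4 + 10*I ≠ 0, so z = -2 - I is a (simple) pole.

Poles of f: {-2 - I, -1/2 + I/3, 3*I}

Final answer: {-2 - I, -1/2 + I/3, 3*I}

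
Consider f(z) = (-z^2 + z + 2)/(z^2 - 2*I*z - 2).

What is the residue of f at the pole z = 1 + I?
Write f(z) = P(z)/Q(z) with P(z) = -z^2 + z + 2 and Q(z) = z^2 - 2*I*z - 2.
The denominator factors as Q(z) = (z - 1 - I)*(z + 1 - I), so z = 1 + I is a simple zero of Q and P is analytic there; z = 1 + I is therefore a simple pole and
  Res(f, z₀) = P(z₀)/Q'(z₀).

Q'(z) = 2*z - 2*I, so Q'(1 + I) = 2.
P(1 + I) = 3 - I.

Res(f, 1 + I) = (3 - I)/(2) = 3/2 - I/2

Final answer: 3/2 - I/2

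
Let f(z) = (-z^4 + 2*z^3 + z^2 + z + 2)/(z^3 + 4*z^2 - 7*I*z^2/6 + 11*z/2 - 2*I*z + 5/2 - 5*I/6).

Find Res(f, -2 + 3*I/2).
Write f(z) = P(z)/Q(z) with P(z) = -z^4 + 2*z^3 + z^2 + z + 2 and Q(z) = z^3 + 4*z^2 - 7*I*z^2/6 + 11*z/2 - 2*I*z + 5/2 - 5*I/6.
The denominator factors as Q(z) = (z + 2 - 3*I/2)*(z + 1)*(z + 1 + I/3), so z = -2 + 3*I/2 is a simple zero of Q and P is analytic there; z = -2 + 3*I/2 is therefore a simple pole and
  Res(f, z₀) = P(z₀)/Q'(z₀).

Q'(z) = 3*z^2 + 8*z - 7*I*z/3 + 11/2 - 2*I, so Q'(-2 + 3*I/2) = -7/4 - 10*I/3.
P(-2 + 3*I/2) = 731/16 + 183*I/4.

Res(f, -2 + 3*I/2) = (731/16 + 183*I/4)/(-7/4 - 10*I/3) = -133893/8164 + 10401*I/2041

Final answer: -133893/8164 + 10401*I/2041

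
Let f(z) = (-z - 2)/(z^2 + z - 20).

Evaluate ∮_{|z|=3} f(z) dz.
By the residue theorem, ∮_C f(z) dz = 2πi · (sum of the residues of f at the poles inside |z| = 3).

The denominator factors as (z - 4)*(z + 5), so the singularities of f are simple poles at z = 4, z = -5.
  |4|² = 16 > 9 = 3², so this pole is outside the contour.
  |-5|² = 25 > 9 = 3², so this pole is outside the contour.

No pole lies inside the contour, so f is analytic on and inside C and the integral is 0 (Cauchy's theorem).

Final answer: 0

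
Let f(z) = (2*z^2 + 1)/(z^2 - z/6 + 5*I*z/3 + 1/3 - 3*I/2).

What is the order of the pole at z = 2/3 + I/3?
Factor the denominator:
  z^2 - z/6 + 5*I*z/3 + 1/3 - 3*I/2 = (z - 2/3 - I/3)*(z + 1/2 + 2*I)

The numerator P(z) = 2*z^2 + 1 has P(2/3 + I/3) = 5/3 + 8*I/9 ≠ 0, so no factor of (z - 2/3 - I/3) cancels.
Near z = 2/3 + I/3 we can therefore write f(z) = g(z)/(z - 2/3 - I/3) with g analytic at 2/3 + I/3 and g(2/3 + I/3) ≠ 0 (g is the numerator divided by the remaining denominator factors).

Hence z = 2/3 + I/3 is a pole of order 1.

Final answer: 1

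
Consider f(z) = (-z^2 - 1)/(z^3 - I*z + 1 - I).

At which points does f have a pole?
{-1, 1 + I}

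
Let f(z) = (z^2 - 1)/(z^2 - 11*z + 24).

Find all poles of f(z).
The singularities of f are the zeros of the denominator. Factoring,
  z^2 - 11*z + 24 = (z - 8)*(z - 3)
so the candidates are z = 8, z = 3.

Check the numerator P(z) = z^2 - 1 at each one:
  P(8) = 63 ≠ 0, so z = 8 is a (simple) pole.
  P(3) = 8 ≠ 0, so z = 3 is a (simple) pole.

Poles of f: {3, 8}

Final answer: {3, 8}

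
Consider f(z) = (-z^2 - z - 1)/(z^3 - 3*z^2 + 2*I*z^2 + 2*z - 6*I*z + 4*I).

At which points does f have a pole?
{-2*I, 1, 2}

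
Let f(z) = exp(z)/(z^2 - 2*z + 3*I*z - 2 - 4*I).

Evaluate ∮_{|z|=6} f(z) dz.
pi*(-2/5 - 4*I/5)*exp(-2*I) + pi*(2/5 + 4*I/5)*exp(2 - I)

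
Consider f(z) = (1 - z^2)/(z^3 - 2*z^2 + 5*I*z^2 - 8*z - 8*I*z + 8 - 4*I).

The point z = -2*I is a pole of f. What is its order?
Factor the denominator:
  z^3 - 2*z^2 + 5*I*z^2 - 8*z - 8*I*z + 8 - 4*I = (z + 2*I)^2*(z - 2 + I)

The numerator P(z) = 1 - z^2 has P(-2*I) = 5 ≠ 0, so no factor of (z + 2*I) cancels.
Near z = -2*I we can therefore write f(z) = g(z)/(z + 2*I)^2 with g analytic at -2*I and g(-2*I) ≠ 0 (g is the numerator divided by the remaining denominator factors).

Hence z = -2*I is a pole of order 2.

Final answer: 2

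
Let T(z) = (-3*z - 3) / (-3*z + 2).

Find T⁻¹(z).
(2*z + 3)/(3*z - 3)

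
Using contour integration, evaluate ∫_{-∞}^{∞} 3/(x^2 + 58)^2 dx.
Let f(z) = 3/(z^2 + 58)^2. The denominator has no real zeros and deg Q - deg P = 4 ≥ 2, so the integral of f over the upper semicircle |z| = R tends to 0 as R → ∞. Closing the contour in the upper half-plane,
  ∫_{-∞}^{∞} f(x) dx = 2πi · Σ Res(f, z_k)  over the poles with Im z_k > 0.

Zeros of the denominator: z^2 + 58 = 0 gives z = ±sqrt(58)*I.
Upper half-plane: z = sqrt(58)*I (a pole of order 2).

Write f(z) = g(z)/(z - sqrt(58)*I)^2 with g(z) = 3/(z + sqrt(58)*I)^2. For a double pole, Res(f, z₀) = g'(z₀):
  g'(z) = -6/(z + sqrt(58)*I)^3
  Res(f, sqrt(58)*I) = g'(sqrt(58)*I) = -3*sqrt(58)*I/13456

∫_{-∞}^{∞} f(x) dx = 2πi · (-3*sqrt(58)*I/13456) = 3*sqrt(58)*pi/6728

Final answer: 3*sqrt(58)*pi/6728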